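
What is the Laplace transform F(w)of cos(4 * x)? w/(w^2+16)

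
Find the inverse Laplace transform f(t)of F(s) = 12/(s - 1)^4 2*t^3*exp(t)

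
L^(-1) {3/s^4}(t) t^3/2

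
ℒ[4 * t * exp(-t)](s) 4/(s + 1)^2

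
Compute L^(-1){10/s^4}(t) 5 * t^3/3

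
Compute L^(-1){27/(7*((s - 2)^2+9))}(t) 9*exp(2*t)*sin(3*t)/7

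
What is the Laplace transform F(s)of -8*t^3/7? -48/(7*s^4)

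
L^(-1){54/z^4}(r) 9 * r^3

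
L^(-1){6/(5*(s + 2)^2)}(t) 6*t*exp(-2*t)/5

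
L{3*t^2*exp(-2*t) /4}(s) 3/(2*(s + 2) ^3) 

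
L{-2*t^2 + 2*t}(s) 2/s^2 - 4/s^3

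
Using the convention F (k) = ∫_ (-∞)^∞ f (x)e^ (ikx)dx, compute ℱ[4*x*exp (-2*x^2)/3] sqrt (2)*I*sqrt (pi)*k*exp (-k^2/8)/6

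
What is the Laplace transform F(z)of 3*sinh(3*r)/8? 9/(8*(z^2 - 9))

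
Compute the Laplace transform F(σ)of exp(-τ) 1/(σ + 1)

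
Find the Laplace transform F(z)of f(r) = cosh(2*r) z/(z^2 - 4)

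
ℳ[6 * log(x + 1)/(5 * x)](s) -6 * pi * csc(pi * s)/(5 * s - 5)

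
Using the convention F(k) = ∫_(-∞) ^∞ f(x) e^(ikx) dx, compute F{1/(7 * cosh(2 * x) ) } pi/(14 * cosh(pi * k/4) ) 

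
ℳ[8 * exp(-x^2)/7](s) 4 * gamma(s/2)/7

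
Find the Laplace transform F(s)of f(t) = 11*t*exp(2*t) 11/(s - 2)^2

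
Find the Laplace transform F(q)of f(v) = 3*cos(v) 3*q/(q^2 + 1)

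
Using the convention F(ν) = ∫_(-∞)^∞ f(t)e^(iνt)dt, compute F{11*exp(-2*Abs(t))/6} 22/(3*(ν^2 + 4))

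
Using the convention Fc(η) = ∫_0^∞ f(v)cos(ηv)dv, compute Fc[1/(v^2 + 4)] pi * exp(-2 * η)/4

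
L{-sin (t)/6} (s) -1/ (6*s^2+6)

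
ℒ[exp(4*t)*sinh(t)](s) 1/((s - 4)^2 - 1)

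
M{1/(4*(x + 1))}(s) pi*csc(pi*s)/4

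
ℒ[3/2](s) 3/(2*s) 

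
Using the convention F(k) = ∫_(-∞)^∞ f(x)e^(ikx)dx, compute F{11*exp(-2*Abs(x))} 44/(k^2 + 4)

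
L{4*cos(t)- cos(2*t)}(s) 4*s/(s^2+1)- s/(s^2+4)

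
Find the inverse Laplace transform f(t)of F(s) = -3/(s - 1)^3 -3 * t^2 * exp(t)/2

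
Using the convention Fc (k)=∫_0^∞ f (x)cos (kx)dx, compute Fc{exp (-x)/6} 1/ (6*(k^2 + 1))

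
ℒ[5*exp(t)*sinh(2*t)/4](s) 5/(2*((s - 1)^2-4))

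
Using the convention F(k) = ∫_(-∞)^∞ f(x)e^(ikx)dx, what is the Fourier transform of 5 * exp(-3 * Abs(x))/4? 15/(2 * (k^2 + 9))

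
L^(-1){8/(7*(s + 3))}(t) 8*exp(-3*t)/7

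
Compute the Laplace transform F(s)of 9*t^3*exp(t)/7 54/(7*(s - 1)^4)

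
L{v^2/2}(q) q^(-3)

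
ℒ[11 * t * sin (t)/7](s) 22 * s/ (7 * (s^2 + 1)^2)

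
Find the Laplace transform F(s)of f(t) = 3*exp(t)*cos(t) 3*(s - 1)/((s - 1)^2 + 1)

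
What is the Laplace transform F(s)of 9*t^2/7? 18/(7*s^3)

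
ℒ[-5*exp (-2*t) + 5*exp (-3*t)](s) 5/ (s + 3) - 5/ (s + 2)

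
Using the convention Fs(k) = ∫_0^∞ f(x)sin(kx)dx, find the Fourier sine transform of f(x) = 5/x 5 * pi/2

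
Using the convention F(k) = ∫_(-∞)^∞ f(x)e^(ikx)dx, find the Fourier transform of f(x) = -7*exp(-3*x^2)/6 -7*sqrt(3)*sqrt(pi)*exp(-k^2/12)/18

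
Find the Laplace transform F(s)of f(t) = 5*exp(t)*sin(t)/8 5/(8*((s - 1)^2 + 1))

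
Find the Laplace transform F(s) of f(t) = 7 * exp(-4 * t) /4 7/(4 * (s + 4) ) 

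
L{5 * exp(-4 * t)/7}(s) 5/(7 * (s + 4))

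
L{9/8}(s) 9/(8*s)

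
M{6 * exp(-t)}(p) 6 * gamma(p)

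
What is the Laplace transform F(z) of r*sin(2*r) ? 4*z/(z^2 + 4) ^2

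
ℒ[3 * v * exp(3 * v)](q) 3/(q - 3)^2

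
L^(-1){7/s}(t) 7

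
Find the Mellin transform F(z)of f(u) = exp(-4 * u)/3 gamma(z)/(3 * 4^z)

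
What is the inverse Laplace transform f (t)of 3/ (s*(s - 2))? 3*exp (t)*sinh (t)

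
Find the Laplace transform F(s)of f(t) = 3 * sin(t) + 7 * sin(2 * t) 14/(s^2 + 4) + 3/(s^2 + 1)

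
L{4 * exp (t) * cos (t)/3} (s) 4 * (s - 1)/ (3 * ( (s - 1)^2 + 1))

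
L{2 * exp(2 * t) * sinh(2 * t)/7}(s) 4/(7 * s * (s - 4))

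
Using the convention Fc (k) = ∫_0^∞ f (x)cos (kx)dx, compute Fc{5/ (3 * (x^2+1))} 5 * pi * exp (-k)/6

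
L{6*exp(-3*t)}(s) 6/(s + 3)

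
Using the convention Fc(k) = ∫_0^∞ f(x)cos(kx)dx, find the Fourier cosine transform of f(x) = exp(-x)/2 1/(2*(k^2 + 1))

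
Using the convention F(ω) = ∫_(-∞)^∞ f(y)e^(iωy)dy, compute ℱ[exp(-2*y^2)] sqrt(2)*sqrt(pi)*exp(-ω^2/8)/2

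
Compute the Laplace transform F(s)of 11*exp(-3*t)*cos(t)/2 11*(s + 3)/(2*((s + 3)^2 + 1))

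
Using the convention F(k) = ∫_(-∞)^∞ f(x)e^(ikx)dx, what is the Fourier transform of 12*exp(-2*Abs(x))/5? 48/(5*(k^2 + 4))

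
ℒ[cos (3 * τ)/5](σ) σ/ (5 * (σ^2 + 9))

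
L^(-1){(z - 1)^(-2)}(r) r*exp(r)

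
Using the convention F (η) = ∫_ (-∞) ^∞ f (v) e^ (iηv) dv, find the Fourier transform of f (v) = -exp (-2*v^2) -sqrt (2)*sqrt (pi)*exp (-η^2/8) /2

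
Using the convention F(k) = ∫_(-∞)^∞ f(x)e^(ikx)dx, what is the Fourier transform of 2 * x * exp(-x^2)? I * sqrt(pi) * k * exp(-k^2/4)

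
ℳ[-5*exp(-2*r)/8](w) -5*gamma(w)/(8*2^w)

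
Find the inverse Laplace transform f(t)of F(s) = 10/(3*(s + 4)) 10*exp(-4*t)/3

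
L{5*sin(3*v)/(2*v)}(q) 5*atan(3/q)/2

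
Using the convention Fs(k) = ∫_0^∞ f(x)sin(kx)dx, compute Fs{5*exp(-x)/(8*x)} 5*atan(k)/8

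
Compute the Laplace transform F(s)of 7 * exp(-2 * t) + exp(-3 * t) 7/(s + 2) + 1/(s + 3)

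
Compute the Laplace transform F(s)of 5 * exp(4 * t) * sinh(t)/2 5/(2 * ((s - 4)^2 - 1))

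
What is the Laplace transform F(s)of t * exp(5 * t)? (s - 5)^(-2)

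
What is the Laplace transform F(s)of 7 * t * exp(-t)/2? 7/(2 * (s + 1)^2)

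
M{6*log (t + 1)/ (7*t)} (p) -6*pi*csc (pi*p)/ (7*p - 7)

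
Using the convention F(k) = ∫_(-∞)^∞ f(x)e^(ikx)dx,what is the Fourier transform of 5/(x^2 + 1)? 5 * pi * exp(-Abs(k))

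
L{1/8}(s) 1/(8 * s)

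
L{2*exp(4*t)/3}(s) 2/(3*(s - 4))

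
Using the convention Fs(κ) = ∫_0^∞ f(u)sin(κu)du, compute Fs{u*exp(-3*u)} 6*κ/(κ^2 + 9)^2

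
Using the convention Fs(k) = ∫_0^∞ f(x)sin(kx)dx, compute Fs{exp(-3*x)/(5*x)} atan(k/3)/5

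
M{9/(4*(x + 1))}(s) 9*pi*csc(pi*s)/4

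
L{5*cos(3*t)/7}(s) 5*s/(7*(s^2 + 9))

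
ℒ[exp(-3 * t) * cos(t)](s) (s + 3)/((s + 3)^2 + 1)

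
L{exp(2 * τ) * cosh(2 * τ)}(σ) (σ - 2)/(σ * (σ - 4))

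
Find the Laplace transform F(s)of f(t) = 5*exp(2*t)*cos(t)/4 5*(s - 2)/(4*((s - 2)^2 + 1))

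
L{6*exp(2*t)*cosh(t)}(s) 6*(s - 2)/((s - 2)^2 - 1)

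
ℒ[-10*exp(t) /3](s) -10/(3*s - 3) 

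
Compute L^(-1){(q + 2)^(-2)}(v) v * exp(-2 * v)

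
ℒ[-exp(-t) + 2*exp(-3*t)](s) 2/(s + 3) - 1/(s + 1)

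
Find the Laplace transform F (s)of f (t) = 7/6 7/ (6 * s)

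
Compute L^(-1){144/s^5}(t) 6*t^4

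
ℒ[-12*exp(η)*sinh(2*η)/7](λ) -24/(7*(λ - 1)^2 - 28)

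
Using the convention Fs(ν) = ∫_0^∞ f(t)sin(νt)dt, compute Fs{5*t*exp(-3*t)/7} 30*ν/(7*(ν^2 + 9)^2)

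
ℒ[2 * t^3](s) 12/s^4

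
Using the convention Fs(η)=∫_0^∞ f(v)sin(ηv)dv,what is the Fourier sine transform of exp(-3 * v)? η/(η^2 + 9)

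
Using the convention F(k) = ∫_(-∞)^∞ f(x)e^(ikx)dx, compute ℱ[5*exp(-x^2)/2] 5*sqrt(pi)*exp(-k^2/4)/2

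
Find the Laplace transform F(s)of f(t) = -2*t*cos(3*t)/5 2*(9 - s^2)/(5*(s^2 + 9)^2)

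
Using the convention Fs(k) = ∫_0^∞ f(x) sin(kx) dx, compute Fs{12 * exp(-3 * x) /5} 12 * k/(5 * (k^2 + 9) ) 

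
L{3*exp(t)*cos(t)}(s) 3*(s - 1)/((s - 1)^2 + 1)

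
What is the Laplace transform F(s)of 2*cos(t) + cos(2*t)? s/(s^2 + 4) + 2*s/(s^2 + 1)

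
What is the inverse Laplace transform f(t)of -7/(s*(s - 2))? -7*exp(t)*sinh(t)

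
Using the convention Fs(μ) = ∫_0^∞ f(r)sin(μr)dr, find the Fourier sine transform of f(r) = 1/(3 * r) pi/6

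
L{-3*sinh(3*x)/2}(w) -9/(2*w^2-18)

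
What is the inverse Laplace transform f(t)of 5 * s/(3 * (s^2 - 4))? 5 * cosh(2 * t)/3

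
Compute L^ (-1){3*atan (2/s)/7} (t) 3*sin (2*t)/ (7*t)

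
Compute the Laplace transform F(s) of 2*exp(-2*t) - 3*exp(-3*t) 2/(s+2) - 3/(s+3) 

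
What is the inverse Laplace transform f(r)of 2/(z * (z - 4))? exp(2 * r) * sinh(2 * r)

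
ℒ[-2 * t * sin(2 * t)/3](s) -8 * s/(3 * (s^2 + 4)^2)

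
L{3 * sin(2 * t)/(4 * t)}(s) 3 * atan(2/s)/4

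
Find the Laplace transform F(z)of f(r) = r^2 2/z^3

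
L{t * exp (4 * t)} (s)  (s - 4)^ (-2)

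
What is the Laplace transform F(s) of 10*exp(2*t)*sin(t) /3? 10/(3*((s - 2) ^2 + 1) ) 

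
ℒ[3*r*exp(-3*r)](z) 3/(z + 3)^2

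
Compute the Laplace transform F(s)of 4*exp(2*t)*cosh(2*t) 4*(s - 2)/(s*(s - 4))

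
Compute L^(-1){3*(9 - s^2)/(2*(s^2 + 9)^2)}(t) -3*t*cos(3*t)/2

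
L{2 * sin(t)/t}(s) 2 * atan(1/s)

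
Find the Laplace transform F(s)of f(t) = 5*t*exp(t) 5/(s - 1)^2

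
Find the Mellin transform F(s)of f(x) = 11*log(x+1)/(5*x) -11*pi*csc(pi*s)/(5*s - 5)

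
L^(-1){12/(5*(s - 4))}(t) 12*exp(4*t)/5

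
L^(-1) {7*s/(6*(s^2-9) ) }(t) 7*cosh(3*t) /6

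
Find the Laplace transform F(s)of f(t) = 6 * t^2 12/s^3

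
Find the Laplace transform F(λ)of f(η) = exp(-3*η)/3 1/(3*(λ + 3))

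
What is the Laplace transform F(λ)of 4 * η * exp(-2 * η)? 4/(λ+2)^2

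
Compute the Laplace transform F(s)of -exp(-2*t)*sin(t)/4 -1/(4*(s + 2)^2 + 4)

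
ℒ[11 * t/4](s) 11/(4 * s^2)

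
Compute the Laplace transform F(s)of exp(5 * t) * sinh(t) 1/((s - 5)^2 - 1)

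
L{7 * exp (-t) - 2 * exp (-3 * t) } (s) 7/ (s+1) - 2/ (s+3) 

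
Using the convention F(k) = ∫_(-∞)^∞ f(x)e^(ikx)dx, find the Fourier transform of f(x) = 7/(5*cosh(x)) 7*pi/(5*cosh(pi*k/2))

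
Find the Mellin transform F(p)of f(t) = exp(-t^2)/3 gamma(p/2)/6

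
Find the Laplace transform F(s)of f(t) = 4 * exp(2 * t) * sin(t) 4/((s - 2)^2 + 1)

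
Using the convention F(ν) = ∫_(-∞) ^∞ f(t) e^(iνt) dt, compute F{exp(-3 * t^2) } sqrt(3) * sqrt(pi) * exp(-ν^2/12) /3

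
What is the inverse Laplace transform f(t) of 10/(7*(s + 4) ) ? 10*exp(-4*t) /7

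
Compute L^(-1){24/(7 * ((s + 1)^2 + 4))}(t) 12 * exp(-t) * sin(2 * t)/7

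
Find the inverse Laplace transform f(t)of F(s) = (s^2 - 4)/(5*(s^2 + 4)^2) t*cos(2*t)/5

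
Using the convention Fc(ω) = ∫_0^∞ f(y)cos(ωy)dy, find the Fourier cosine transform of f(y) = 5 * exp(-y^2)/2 5 * sqrt(pi) * exp(-ω^2/4)/4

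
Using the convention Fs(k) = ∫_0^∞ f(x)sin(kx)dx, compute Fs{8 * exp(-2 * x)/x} 8 * atan(k/2)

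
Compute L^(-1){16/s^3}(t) 8 * t^2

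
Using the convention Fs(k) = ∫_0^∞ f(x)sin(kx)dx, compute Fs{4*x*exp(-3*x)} 24*k/(k^2 + 9)^2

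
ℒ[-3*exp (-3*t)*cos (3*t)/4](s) 3*(-s - 3)/ (4*( (s + 3)^2 + 9))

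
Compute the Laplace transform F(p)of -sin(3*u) -3/(p^2 + 9)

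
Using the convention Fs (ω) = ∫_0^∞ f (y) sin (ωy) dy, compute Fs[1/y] pi/2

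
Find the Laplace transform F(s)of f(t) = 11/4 11/(4 * s)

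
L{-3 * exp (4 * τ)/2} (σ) -3/ (2 * σ - 8)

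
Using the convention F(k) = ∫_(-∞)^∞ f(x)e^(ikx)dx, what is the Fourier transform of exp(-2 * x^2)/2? sqrt(2) * sqrt(pi) * exp(-k^2/8)/4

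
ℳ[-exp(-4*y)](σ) -gamma(σ)/4^σ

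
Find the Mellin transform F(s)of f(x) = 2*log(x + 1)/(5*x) -2*pi*csc(pi*s)/(5*s - 5)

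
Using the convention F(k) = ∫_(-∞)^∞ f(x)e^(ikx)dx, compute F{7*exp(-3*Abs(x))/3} 14/(k^2 + 9)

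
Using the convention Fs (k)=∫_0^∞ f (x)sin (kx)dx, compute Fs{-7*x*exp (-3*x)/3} -14*k/ (k^2 + 9)^2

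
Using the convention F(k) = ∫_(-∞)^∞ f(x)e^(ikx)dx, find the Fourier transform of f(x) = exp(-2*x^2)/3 sqrt(2)*sqrt(pi)*exp(-k^2/8)/6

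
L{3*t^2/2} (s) 3/s^3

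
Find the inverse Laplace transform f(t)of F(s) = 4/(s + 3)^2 4 * t * exp(-3 * t)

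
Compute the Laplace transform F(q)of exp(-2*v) 1/(q + 2)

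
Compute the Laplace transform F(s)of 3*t 3/s^2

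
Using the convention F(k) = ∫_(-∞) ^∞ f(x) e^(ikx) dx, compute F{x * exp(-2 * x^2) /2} sqrt(2) * I * sqrt(pi) * k * exp(-k^2/8) /16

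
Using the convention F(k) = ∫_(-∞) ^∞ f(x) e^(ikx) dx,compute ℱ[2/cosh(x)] 2 * pi/cosh(pi * k/2) 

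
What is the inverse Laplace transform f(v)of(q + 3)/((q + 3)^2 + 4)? exp(-3*v)*cos(2*v)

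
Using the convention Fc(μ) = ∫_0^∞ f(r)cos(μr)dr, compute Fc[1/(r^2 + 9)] pi*exp(-3*μ)/6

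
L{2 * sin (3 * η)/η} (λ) 2 * atan (3/λ)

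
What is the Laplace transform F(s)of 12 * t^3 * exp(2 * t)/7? 72/(7 * (s - 2)^4)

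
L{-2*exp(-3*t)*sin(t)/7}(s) -2/(7*(s + 3)^2 + 7)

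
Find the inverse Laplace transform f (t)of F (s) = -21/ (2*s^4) -7*t^3/4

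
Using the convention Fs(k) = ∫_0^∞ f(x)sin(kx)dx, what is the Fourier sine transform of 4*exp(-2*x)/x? 4*atan(k/2)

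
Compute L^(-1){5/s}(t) 5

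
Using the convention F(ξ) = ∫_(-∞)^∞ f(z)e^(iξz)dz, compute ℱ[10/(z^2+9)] 10 * pi * exp(-3 * Abs(ξ))/3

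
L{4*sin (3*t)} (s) 12/ (s^2 + 9)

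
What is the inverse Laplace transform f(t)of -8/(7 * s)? -8/7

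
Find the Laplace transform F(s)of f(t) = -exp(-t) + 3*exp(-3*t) 3/(s + 3)-1/(s + 1)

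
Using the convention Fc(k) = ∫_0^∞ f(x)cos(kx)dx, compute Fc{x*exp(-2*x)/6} (4 - k^2)/(6*(k^2 + 4)^2)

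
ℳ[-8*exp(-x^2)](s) -4*gamma(s/2)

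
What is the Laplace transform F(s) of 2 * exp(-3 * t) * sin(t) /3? 2/(3 * ((s + 3) ^2 + 1) ) 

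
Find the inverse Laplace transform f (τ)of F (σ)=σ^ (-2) τ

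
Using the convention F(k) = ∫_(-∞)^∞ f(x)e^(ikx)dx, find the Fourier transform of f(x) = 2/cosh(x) 2*pi/cosh(pi*k/2)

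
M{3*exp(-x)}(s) 3*gamma(s)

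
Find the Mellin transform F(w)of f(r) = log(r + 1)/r -pi*csc(pi*w)/(w - 1)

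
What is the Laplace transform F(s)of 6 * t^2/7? 12/(7 * s^3)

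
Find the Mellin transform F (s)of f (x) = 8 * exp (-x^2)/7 4 * gamma (s/2)/7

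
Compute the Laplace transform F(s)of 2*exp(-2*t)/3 2/(3*(s + 2))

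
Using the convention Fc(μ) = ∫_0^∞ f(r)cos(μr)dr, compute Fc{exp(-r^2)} sqrt(pi)*exp(-μ^2/4)/2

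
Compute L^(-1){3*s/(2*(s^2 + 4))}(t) 3*cos(2*t)/2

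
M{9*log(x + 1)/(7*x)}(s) -9*pi*csc(pi*s)/(7*s - 7)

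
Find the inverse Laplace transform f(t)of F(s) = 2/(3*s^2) 2*t/3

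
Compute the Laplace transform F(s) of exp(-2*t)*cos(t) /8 (s + 2) /(8*((s + 2) ^2 + 1) ) 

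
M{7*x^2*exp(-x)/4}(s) 7*gamma(s + 2)/4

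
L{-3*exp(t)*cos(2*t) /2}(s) 3*(1 - s) /(2*((s - 1) ^2+4) ) 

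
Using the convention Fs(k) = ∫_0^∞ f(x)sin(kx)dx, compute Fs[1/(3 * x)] pi/6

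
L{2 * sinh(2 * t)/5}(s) 4/(5 * (s^2-4))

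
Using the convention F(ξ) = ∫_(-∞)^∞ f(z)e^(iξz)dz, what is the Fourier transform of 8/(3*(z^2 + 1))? 8*pi*exp(-Abs(ξ))/3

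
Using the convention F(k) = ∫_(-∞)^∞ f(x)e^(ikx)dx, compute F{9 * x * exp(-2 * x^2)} 9 * sqrt(2) * I * sqrt(pi) * k * exp(-k^2/8)/8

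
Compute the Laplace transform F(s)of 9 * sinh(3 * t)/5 27/(5 * (s^2-9))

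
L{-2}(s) -2/s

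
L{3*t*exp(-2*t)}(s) 3/(s + 2)^2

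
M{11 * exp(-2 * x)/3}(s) 11 * gamma(s)/(3 * 2^s)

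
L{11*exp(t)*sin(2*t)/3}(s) 22/(3*((s - 1)^2 + 4))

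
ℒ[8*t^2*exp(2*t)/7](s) 16/(7*(s - 2)^3)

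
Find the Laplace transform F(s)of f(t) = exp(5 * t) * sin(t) 1/((s - 5)^2 + 1)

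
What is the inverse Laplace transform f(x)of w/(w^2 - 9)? cosh(3 * x)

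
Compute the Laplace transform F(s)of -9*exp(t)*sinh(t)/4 -9/(4*s*(s - 2))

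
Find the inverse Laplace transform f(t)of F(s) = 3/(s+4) 3*exp(-4*t)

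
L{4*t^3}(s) 24/s^4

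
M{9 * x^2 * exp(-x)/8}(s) 9 * gamma(s + 2)/8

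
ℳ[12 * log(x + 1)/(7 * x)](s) -12 * pi * csc(pi * s)/(7 * s - 7)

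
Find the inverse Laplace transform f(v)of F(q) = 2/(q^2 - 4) sinh(2*v)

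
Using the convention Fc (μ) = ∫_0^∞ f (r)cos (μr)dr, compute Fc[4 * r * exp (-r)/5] 4 * (1 - μ^2)/ (5 * (μ^2 + 1)^2)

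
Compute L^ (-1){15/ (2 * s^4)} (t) 5 * t^3/4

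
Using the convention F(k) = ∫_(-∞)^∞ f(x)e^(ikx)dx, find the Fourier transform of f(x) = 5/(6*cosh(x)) 5*pi/(6*cosh(pi*k/2))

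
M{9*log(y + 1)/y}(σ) -9*pi*csc(pi*σ)/(σ - 1)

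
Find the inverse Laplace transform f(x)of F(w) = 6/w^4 x^3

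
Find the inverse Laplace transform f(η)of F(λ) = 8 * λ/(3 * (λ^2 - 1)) 8 * cosh(η)/3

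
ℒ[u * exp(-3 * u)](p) (p+3)^(-2)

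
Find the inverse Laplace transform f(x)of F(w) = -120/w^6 -x^5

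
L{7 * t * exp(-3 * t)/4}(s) 7/(4 * (s + 3)^2)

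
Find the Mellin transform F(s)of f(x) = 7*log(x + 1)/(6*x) -7*pi*csc(pi*s)/(6*s - 6)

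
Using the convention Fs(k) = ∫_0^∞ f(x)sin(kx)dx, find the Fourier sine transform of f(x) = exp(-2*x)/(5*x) atan(k/2)/5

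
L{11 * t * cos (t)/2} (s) 11 * (s^2 - 1)/ (2 * (s^2 + 1)^2)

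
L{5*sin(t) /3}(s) 5/(3*(s^2 + 1) ) 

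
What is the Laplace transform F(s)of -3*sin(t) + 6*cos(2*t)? 6*s/(s^2 + 4) - 3/(s^2 + 1)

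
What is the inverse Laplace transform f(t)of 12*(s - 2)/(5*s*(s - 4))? 12*exp(2*t)*cosh(2*t)/5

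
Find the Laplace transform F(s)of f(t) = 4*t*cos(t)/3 4*(s^2 - 1)/(3*(s^2 + 1)^2)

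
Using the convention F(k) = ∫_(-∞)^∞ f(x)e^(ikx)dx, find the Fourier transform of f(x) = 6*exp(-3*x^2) 2*sqrt(3)*sqrt(pi)*exp(-k^2/12)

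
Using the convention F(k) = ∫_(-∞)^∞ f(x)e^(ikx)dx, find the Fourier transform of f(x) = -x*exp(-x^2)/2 -I*sqrt(pi)*k*exp(-k^2/4)/4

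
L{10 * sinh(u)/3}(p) 10/(3 * (p^2 - 1))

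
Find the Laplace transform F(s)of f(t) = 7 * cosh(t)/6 7 * s/(6 * (s^2 - 1))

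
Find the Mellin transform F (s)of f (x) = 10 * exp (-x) 10 * gamma (s)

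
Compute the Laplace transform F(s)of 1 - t 1/s - 1/s^2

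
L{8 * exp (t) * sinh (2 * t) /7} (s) 16/ (7 * ( (s - 1) ^2 - 4) ) 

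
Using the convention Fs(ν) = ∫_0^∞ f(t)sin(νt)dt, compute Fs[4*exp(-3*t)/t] 4*atan(ν/3)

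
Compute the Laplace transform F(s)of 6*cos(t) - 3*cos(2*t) 6*s/(s^2 + 1) - 3*s/(s^2 + 4)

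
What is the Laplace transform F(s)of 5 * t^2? 10/s^3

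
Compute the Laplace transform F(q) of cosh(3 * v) q/(q^2 - 9) 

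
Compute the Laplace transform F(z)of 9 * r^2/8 9/(4 * z^3)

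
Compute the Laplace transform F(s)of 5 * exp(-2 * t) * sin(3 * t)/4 15/(4 * ((s + 2)^2 + 9))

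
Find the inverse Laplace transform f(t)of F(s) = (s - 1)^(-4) t^3*exp(t)/6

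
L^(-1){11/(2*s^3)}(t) 11*t^2/4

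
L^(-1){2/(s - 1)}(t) 2 * exp(t)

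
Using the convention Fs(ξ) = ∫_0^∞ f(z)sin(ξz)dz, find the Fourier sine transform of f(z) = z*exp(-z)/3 2*ξ/(3*(ξ^2+1)^2)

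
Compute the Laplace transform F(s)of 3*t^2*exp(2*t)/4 3/(2*(s - 2)^3)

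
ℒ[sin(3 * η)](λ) 3/(λ^2+9)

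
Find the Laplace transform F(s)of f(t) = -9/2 -9/(2*s)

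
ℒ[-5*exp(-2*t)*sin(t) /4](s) -5/(4*(s + 2) ^2 + 4) 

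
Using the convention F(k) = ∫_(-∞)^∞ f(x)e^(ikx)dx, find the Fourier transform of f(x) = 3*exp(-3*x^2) sqrt(3)*sqrt(pi)*exp(-k^2/12)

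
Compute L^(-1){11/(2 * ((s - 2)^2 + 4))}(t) 11 * exp(2 * t) * sin(2 * t)/4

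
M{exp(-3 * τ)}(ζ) gamma(ζ)/3^ζ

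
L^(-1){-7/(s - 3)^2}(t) -7 * t * exp(3 * t)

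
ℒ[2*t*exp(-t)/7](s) 2/(7*(s+1)^2)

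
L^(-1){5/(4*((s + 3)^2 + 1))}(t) 5*exp(-3*t)*sin(t)/4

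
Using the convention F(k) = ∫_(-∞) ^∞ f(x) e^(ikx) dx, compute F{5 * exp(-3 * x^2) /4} 5 * sqrt(3) * sqrt(pi) * exp(-k^2/12) /12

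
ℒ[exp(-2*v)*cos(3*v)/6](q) (q + 2)/(6*((q + 2)^2 + 9))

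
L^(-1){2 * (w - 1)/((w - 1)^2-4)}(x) 2 * exp(x) * cosh(2 * x)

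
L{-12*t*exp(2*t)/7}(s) -12/(7*(s - 2)^2)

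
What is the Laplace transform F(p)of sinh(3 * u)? 3/(p^2 - 9)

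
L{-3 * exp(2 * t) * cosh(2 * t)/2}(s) 3 * (2 - s)/(2 * s * (s - 4))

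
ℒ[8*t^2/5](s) 16/(5*s^3)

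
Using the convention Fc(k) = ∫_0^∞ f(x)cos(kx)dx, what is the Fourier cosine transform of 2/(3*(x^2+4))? pi*exp(-2*k)/6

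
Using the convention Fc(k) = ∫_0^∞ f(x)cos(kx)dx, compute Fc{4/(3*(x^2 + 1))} 2*pi*exp(-k)/3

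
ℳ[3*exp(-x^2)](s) 3*gamma(s/2)/2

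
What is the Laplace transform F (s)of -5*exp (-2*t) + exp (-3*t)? 1/ (s + 3) - 5/ (s + 2)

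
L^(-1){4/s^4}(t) 2 * t^3/3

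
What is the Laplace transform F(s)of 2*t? 2/s^2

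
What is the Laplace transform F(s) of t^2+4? 4/s+2/s^3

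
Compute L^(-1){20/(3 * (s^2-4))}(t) 10 * sinh(2 * t)/3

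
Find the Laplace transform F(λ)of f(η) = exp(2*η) 1/(λ - 2)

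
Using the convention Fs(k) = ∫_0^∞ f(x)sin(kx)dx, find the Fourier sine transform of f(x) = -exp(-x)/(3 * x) -atan(k)/3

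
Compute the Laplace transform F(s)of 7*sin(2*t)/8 7/(4*(s^2 + 4))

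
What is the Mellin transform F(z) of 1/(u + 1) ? pi*csc(pi*z) 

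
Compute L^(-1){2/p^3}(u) u^2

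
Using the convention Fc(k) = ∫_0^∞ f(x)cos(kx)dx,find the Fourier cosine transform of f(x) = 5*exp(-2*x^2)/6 5*sqrt(2)*sqrt(pi)*exp(-k^2/8)/24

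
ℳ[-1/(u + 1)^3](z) -pi*(z - 2)*(z - 1)/(2*sin(pi*z))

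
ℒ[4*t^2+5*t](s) 8/s^3+5/s^2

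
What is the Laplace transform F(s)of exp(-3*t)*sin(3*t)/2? 3/(2*((s + 3)^2 + 9))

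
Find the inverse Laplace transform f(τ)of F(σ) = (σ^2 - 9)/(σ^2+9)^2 τ*cos(3*τ)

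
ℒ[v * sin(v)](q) 2 * q/(q^2 + 1)^2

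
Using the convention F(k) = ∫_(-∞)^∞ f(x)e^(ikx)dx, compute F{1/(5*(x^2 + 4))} pi*exp(-2*Abs(k))/10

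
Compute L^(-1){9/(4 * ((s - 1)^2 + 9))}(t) 3 * exp(t) * sin(3 * t)/4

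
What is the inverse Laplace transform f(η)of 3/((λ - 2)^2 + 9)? exp(2*η)*sin(3*η)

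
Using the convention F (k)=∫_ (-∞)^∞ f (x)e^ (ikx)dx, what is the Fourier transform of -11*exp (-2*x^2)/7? -11*sqrt (2)*sqrt (pi)*exp (-k^2/8)/14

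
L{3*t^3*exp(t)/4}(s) 9/(2*(s - 1)^4)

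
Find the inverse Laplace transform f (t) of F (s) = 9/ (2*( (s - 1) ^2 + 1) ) 9*exp (t)*sin (t) /2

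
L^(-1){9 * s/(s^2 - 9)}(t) 9 * cosh(3 * t)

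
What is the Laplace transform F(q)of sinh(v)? 1/(q^2-1)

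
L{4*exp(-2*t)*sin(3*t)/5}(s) 12/(5*((s + 2)^2 + 9))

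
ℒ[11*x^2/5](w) 22/(5*w^3)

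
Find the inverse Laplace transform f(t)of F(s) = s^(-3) t^2/2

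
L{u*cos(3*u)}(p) (p^2 - 9)/(p^2+9)^2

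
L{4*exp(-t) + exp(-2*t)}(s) 1/(s + 2) + 4/(s + 1)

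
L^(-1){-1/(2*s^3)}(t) -t^2/4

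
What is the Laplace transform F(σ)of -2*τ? -2/σ^2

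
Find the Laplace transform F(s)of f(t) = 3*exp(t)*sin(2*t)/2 3/((s - 1)^2 + 4)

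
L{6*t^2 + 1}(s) 12/s^3 + 1/s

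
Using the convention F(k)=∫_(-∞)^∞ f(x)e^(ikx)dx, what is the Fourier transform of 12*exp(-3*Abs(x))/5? 72/(5*(k^2 + 9))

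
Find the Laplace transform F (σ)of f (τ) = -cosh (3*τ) -σ/ (σ^2 - 9)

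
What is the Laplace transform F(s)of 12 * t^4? 288/s^5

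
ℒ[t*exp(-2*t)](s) (s + 2)^(-2)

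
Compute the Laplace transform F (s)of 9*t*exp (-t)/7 9/ (7*(s + 1)^2)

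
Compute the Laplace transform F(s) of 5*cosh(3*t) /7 5*s/(7*(s^2 - 9) ) 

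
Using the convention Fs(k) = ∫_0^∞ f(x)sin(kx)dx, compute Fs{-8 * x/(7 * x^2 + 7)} -4 * pi * exp(-k)/7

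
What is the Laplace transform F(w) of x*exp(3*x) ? (w - 3) ^(-2) 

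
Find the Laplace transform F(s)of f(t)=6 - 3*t 6/s - 3/s^2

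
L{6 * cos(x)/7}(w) 6 * w/(7 * (w^2 + 1))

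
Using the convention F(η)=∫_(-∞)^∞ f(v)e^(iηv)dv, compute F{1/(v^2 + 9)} pi * exp(-3 * Abs(η))/3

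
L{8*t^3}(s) 48/s^4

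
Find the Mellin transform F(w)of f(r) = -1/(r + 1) -pi*csc(pi*w)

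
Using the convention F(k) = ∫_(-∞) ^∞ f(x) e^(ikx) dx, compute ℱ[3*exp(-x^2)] 3*sqrt(pi)*exp(-k^2/4) 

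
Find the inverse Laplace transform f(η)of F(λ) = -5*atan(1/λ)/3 -5*sin(η)/(3*η)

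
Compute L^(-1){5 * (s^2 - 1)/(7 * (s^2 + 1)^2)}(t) 5 * t * cos(t)/7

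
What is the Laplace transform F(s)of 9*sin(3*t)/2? 27/(2*(s^2 + 9))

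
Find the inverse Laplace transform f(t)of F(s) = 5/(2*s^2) 5*t/2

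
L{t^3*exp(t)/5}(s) 6/(5*(s - 1)^4)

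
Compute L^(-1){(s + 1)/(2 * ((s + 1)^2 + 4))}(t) exp(-t) * cos(2 * t)/2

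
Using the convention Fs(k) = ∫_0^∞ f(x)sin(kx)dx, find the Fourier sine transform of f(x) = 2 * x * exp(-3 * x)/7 12 * k/(7 * (k^2 + 9)^2)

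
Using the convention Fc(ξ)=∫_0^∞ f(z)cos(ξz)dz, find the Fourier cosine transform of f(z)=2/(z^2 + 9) pi*exp(-3*ξ)/3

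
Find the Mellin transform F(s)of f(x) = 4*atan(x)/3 -2*pi*sec(pi*s/2)/(3*s)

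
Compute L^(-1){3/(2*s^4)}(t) t^3/4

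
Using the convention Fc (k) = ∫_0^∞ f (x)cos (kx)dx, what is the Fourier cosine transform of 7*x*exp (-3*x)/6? 7*(9 - k^2)/ (6*(k^2 + 9)^2)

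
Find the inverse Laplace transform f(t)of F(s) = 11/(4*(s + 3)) 11*exp(-3*t)/4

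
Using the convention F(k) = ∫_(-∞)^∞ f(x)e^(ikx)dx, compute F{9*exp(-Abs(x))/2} 9/(k^2 + 1)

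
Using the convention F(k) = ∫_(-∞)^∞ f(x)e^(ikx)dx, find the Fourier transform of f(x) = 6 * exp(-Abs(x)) 12/(k^2 + 1)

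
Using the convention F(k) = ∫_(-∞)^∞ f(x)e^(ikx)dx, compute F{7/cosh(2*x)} 7*pi/(2*cosh(pi*k/4))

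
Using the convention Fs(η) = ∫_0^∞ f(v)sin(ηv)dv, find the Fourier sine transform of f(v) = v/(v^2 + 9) pi * exp(-3 * η)/2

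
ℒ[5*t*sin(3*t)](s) 30*s/(s^2 + 9)^2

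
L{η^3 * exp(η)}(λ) 6/(λ - 1)^4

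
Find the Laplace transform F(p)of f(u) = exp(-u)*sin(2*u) 2/((p + 1)^2 + 4)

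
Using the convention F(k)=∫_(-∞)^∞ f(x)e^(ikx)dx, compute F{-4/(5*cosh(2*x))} -2*pi/(5*cosh(pi*k/4))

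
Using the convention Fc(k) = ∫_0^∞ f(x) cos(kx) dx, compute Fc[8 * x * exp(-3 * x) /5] 8 * (9 - k^2) /(5 * (k^2 + 9) ^2) 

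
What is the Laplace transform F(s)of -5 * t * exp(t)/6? -5/(6 * (s - 1)^2)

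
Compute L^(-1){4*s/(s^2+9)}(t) 4*cos(3*t)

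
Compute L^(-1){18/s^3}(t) 9*t^2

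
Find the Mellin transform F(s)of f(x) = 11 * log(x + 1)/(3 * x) -11 * pi * csc(pi * s)/(3 * s - 3)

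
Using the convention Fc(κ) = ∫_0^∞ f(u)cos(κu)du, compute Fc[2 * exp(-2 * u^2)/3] sqrt(2) * sqrt(pi) * exp(-κ^2/8)/6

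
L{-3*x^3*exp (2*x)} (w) -18/ (w - 2)^4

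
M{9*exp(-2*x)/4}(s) 9*gamma(s)/(4*2^s)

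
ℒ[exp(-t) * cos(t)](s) (s + 1)/((s + 1)^2 + 1)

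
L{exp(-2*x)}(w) 1/(w + 2)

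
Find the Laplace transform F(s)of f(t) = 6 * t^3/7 36/(7 * s^4)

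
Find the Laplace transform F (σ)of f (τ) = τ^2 2/σ^3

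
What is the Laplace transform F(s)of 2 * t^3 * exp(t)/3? 4/(s - 1)^4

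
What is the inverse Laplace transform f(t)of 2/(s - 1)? 2*exp(t)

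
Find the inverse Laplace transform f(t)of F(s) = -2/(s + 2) -2*exp(-2*t)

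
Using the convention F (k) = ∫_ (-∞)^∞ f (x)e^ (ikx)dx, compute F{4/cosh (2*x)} 2*pi/cosh (pi*k/4)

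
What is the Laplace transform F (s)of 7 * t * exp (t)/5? 7/ (5 * (s - 1)^2)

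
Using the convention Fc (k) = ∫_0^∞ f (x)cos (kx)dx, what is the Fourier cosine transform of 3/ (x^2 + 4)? 3 * pi * exp (-2 * k)/4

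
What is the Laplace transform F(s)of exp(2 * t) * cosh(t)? (s - 2)/((s - 2)^2 - 1)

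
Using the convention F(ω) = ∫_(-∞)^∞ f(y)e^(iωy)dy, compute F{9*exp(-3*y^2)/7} 3*sqrt(3)*sqrt(pi)*exp(-ω^2/12)/7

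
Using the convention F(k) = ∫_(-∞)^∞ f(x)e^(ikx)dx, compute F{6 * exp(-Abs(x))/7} 12/(7 * (k^2 + 1))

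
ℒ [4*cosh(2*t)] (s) 4*s/(s^2 - 4)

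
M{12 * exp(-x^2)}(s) 6 * gamma(s/2)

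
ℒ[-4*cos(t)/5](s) -4*s/(5*s^2 + 5)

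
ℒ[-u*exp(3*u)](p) -1/(p - 3)^2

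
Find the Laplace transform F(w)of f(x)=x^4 24/w^5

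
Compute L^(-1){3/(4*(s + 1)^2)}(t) 3*t*exp(-t)/4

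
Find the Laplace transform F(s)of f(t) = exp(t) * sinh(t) 1/(s * (s - 2))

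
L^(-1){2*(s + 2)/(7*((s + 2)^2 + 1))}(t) 2*exp(-2*t)*cos(t)/7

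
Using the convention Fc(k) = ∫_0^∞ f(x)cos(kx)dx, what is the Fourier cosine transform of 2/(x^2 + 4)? pi * exp(-2 * k)/2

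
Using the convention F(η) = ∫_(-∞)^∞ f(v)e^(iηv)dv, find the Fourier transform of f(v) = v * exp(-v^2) I * sqrt(pi) * η * exp(-η^2/4)/2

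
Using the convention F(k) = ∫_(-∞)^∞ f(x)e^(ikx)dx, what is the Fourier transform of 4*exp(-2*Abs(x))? 16/(k^2+4)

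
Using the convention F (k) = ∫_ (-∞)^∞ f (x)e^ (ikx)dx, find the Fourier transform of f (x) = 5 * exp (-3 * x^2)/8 5 * sqrt (3) * sqrt (pi) * exp (-k^2/12)/24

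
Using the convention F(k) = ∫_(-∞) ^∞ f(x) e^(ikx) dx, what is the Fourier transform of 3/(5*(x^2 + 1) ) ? 3*pi*exp(-Abs(k) ) /5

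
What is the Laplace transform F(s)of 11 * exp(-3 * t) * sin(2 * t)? 22/((s + 3)^2 + 4)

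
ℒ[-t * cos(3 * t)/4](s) (9 - s^2)/(4 * (s^2 + 9)^2)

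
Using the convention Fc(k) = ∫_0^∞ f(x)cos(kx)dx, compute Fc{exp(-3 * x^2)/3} sqrt(3) * sqrt(pi) * exp(-k^2/12)/18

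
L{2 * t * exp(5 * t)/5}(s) 2/(5 * (s - 5)^2)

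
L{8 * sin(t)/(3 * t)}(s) 8 * atan(1/s)/3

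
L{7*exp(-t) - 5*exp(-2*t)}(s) 7/(s + 1) - 5/(s + 2)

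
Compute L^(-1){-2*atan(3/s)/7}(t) -2*sin(3*t)/(7*t)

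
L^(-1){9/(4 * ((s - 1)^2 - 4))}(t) 9 * exp(t) * sinh(2 * t)/8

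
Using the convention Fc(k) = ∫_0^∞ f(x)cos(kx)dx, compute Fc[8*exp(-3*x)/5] 24/(5*(k^2+9))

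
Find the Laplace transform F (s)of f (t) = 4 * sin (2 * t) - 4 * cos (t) 8/ (s^2 + 4) - 4 * s/ (s^2 + 1)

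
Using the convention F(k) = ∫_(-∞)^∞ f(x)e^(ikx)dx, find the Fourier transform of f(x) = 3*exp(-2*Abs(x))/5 12/(5*(k^2 + 4))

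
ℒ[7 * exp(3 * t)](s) 7/(s - 3) 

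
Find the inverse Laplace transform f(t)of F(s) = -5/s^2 -5*t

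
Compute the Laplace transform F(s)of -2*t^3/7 -12/(7*s^4)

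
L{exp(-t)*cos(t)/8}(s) (s+1)/(8*((s+1)^2+1))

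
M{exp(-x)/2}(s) gamma(s)/2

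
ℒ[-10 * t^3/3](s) -20/s^4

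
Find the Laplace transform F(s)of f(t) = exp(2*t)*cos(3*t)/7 (s - 2)/(7*((s - 2)^2 + 9))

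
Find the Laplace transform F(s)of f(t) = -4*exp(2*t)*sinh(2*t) -8/(s*(s - 4))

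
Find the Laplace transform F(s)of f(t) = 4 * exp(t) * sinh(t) 4/(s * (s - 2))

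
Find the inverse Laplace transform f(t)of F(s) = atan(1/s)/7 sin(t)/(7 * t)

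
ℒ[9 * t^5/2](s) 540/s^6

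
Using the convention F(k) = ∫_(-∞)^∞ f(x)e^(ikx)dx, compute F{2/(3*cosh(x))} 2*pi/(3*cosh(pi*k/2))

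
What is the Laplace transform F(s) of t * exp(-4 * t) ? (s + 4) ^(-2) 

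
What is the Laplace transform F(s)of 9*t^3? 54/s^4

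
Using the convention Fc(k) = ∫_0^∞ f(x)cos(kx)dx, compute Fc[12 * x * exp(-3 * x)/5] 12 * (9 - k^2)/(5 * (k^2 + 9)^2)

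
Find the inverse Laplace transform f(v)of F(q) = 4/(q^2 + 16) sin(4 * v)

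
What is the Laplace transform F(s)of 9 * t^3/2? 27/s^4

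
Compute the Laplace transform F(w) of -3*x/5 -3/(5*w^2) 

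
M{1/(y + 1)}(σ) pi * csc(pi * σ)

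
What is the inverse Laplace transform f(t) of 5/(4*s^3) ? 5*t^2/8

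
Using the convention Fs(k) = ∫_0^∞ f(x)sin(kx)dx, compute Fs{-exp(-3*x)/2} -k/(2*k^2 + 18)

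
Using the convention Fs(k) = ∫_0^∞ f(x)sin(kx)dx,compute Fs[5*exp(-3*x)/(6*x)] 5*atan(k/3)/6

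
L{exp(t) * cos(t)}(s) (s - 1)/((s - 1)^2+1)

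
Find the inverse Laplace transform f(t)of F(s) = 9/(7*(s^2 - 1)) 9*sinh(t)/7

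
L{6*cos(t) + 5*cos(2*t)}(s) 6*s/(s^2 + 1) + 5*s/(s^2 + 4)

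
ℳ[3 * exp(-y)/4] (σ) 3 * gamma(σ)/4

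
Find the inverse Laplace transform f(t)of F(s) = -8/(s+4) -8*exp(-4*t)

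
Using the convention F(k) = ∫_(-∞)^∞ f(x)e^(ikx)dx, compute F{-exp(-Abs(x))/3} -2/(3*k^2+3)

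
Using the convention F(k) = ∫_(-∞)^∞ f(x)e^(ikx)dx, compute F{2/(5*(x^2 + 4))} pi*exp(-2*Abs(k))/5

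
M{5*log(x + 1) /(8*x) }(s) -5*pi*csc(pi*s) /(8*s - 8) 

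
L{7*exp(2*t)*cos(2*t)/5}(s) 7*(s - 2)/(5*((s - 2)^2 + 4))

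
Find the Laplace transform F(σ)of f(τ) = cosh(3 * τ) σ/(σ^2 - 9)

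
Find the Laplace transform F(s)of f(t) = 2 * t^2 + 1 4/s^3 + 1/s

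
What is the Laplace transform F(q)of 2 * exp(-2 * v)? 2/(q + 2)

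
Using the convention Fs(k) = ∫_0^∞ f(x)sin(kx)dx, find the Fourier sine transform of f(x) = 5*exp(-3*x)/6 5*k/(6*(k^2 + 9))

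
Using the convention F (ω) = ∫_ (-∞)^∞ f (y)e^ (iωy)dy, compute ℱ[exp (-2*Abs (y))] 4/ (ω^2 + 4)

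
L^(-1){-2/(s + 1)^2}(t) -2*t*exp(-t)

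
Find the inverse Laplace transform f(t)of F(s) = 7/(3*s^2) 7*t/3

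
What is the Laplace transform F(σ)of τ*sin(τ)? 2*σ/(σ^2+1)^2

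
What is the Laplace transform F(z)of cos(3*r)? z/(z^2 + 9)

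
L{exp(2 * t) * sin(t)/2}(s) 1/(2 * ((s - 2)^2 + 1))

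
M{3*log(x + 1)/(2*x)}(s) -3*pi*csc(pi*s)/(2*s - 2)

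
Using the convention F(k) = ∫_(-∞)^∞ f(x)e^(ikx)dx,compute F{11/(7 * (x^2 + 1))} 11 * pi * exp(-Abs(k))/7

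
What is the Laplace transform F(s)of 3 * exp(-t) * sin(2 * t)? 6/((s + 1)^2 + 4)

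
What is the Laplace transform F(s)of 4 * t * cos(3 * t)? 4 * (s^2 - 9)/(s^2 + 9)^2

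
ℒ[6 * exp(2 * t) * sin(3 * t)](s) 18/((s - 2)^2 + 9)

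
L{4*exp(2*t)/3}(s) 4/(3*(s - 2))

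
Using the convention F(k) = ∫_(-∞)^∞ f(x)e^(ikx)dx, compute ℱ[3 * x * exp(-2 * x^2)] 3 * sqrt(2) * I * sqrt(pi) * k * exp(-k^2/8)/8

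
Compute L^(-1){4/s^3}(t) 2*t^2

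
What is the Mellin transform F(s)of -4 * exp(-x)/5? -4 * gamma(s)/5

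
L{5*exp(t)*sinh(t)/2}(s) 5/(2*s*(s - 2))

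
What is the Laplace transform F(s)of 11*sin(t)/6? 11/(6*(s^2 + 1))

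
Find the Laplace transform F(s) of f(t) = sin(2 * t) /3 2/(3 * (s^2 + 4) ) 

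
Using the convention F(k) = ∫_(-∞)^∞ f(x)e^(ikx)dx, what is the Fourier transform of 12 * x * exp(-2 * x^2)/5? 3 * sqrt(2) * I * sqrt(pi) * k * exp(-k^2/8)/10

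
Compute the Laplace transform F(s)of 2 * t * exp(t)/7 2/(7 * (s - 1)^2)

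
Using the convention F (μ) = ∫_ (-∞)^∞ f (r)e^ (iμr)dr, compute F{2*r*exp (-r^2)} I*sqrt (pi)*μ*exp (-μ^2/4)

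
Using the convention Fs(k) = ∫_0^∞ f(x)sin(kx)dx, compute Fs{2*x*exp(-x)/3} 4*k/(3*(k^2 + 1)^2)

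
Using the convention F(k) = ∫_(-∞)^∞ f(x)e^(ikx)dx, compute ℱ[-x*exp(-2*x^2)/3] -sqrt(2)*I*sqrt(pi)*k*exp(-k^2/8)/24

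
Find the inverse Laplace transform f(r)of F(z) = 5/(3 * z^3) 5 * r^2/6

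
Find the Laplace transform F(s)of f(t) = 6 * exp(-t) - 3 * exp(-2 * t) 6/(s + 1) - 3/(s + 2)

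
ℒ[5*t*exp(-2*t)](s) 5/(s + 2)^2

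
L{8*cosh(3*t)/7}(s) 8*s/(7*(s^2-9))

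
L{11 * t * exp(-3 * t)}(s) 11/(s + 3)^2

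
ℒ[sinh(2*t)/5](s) 2/(5*(s^2 - 4))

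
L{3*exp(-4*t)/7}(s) 3/(7*(s + 4))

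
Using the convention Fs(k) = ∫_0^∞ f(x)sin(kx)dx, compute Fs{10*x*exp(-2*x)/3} 40*k/(3*(k^2 + 4)^2)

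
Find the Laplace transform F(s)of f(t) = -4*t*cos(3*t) 4*(9 - s^2)/(s^2 + 9)^2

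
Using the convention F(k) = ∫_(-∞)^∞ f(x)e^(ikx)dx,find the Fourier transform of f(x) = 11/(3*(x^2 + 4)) 11*pi*exp(-2*Abs(k))/6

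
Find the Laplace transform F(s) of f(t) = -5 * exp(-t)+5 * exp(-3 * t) 5/(s+3) - 5/(s+1) 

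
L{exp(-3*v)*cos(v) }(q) (q + 3) /((q + 3) ^2 + 1) 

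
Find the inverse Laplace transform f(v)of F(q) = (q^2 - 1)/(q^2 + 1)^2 v * cos(v)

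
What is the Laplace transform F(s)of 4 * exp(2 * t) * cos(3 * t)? 4 * (s - 2)/((s - 2)^2 + 9)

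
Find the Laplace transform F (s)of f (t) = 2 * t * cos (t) 2 * (s^2-1)/ (s^2 + 1)^2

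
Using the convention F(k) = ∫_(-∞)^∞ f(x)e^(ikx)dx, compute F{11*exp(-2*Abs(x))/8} 11/(2*(k^2 + 4))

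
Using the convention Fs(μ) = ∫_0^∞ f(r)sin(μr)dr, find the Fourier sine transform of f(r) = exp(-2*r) μ/(μ^2+4)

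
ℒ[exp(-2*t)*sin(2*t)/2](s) 1/((s + 2)^2 + 4)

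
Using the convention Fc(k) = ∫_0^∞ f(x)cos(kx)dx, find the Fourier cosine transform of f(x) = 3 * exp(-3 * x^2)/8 sqrt(3) * sqrt(pi) * exp(-k^2/12)/16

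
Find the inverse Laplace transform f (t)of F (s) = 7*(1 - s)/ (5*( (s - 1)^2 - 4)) -7*exp (t)*cosh (2*t)/5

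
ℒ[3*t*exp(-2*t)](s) 3/(s + 2)^2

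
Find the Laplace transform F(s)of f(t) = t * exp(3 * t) (s - 3)^(-2)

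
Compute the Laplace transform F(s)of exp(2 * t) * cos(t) (s - 2)/((s - 2)^2 + 1)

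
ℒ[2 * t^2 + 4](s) 4/s + 4/s^3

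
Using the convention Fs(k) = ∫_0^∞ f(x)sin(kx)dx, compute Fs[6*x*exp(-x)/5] 12*k/(5*(k^2+1)^2)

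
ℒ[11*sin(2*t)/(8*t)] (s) 11*atan(2/s)/8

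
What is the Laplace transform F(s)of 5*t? 5/s^2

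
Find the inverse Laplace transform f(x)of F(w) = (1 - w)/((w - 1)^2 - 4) -exp(x)*cosh(2*x)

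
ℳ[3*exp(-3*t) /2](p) 3^(1 - p)*gamma(p) /2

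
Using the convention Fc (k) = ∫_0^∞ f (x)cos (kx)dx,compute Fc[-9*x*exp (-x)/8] 9*(k^2 - 1)/ (8*(k^2+1)^2)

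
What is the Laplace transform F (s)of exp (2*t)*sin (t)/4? 1/ (4*( (s - 2)^2 + 1))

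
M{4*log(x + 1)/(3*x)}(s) -4*pi*csc(pi*s)/(3*s - 3)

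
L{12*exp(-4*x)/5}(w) 12/(5*(w+4))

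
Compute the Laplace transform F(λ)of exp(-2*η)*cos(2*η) (λ + 2)/((λ + 2)^2 + 4)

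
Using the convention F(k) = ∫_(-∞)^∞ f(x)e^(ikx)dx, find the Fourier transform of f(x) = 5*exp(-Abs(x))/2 5/(k^2 + 1)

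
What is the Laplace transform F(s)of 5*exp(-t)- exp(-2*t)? 5/(s+1)-1/(s+2)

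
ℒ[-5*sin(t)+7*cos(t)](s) 7*s/(s^2+1) - 5/(s^2+1)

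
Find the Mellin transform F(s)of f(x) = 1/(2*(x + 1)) pi*csc(pi*s)/2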